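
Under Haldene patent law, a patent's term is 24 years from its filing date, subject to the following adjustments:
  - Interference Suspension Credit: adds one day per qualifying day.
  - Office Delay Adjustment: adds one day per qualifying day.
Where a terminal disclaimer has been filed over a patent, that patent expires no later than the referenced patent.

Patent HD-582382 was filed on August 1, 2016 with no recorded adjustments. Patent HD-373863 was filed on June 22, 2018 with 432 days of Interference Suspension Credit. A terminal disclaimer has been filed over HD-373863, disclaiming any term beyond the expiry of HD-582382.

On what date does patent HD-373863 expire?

Natural term of HD-373863:
  Base: filing + 24 years → 22 June 2042.
  Interference Suspension Credit: +432 days → 28 August 2043.
Expiry of referenced patent HD-582382:
  Base: filing + 24 years → 1 August 2040.
Terminal disclaimer: HD-373863 expires on the earlier of 28 August 2043 and 1 August 2040.

August 1, 2040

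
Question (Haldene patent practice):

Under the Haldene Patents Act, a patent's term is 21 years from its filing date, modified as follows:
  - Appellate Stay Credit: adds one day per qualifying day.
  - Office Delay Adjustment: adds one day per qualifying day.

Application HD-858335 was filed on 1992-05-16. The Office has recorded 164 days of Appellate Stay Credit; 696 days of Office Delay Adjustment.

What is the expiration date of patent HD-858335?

September 23, 2015

Base term: filing date + 21 years → 16 May 2013.
Appellate Stay Credit: +164 days → 27 October 2013.
Office Delay Adjustment: +696 days → 23 September 2015.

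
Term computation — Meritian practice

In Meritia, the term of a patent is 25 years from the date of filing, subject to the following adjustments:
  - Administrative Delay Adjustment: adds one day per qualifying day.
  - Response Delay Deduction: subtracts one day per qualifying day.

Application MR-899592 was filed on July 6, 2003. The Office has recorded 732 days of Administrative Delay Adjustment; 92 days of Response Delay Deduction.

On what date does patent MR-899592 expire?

April 7, 2030

Base term: filing date + 25 years → 6 July 2028.
Administrative Delay Adjustment: +732 days → 8 July 2030.
Response Delay Deduction: −92 days → 7 April 2030.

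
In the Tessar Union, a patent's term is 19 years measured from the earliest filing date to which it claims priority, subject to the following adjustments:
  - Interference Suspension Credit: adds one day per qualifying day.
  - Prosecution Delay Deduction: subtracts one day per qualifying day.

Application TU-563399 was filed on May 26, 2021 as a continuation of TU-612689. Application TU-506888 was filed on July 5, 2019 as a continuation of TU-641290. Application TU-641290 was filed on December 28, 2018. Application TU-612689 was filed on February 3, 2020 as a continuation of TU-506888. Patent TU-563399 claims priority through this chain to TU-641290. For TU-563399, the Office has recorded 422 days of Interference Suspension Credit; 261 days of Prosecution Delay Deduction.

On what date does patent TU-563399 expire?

2038-06-07

Earliest priority filing: 28 December 2018.
Base term: 28 December 2018 + 19 years → 28 December 2037.
Interference Suspension Credit: +422 days → 23 February 2039.
Prosecution Delay Deduction: −261 days → 7 June 2038.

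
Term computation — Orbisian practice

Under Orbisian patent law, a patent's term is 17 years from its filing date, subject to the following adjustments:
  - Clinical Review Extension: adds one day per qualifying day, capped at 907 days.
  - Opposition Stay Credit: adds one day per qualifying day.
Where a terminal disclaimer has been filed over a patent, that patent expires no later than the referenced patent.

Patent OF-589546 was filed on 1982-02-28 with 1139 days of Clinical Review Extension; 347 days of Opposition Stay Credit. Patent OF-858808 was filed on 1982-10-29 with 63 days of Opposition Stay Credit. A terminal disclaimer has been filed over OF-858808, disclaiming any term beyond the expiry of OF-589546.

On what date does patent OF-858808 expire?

Natural term of OF-858808:
  Base: filing + 17 years → 29 October 1999.
  Opposition Stay Credit: +63 days → 31 December 1999.
Expiry of referenced patent OF-589546:
  Base: filing + 17 years → 28 February 1999.
  Clinical Review Extension: 1139 days claimed exceeds the 907-day cap, so +907 days → 23 August 2001.
  Opposition Stay Credit: +347 days → 5 August 2002.
Terminal disclaimer: OF-858808 expires on the earlier of 31 December 1999 and 5 August 2002.

December 31, 1999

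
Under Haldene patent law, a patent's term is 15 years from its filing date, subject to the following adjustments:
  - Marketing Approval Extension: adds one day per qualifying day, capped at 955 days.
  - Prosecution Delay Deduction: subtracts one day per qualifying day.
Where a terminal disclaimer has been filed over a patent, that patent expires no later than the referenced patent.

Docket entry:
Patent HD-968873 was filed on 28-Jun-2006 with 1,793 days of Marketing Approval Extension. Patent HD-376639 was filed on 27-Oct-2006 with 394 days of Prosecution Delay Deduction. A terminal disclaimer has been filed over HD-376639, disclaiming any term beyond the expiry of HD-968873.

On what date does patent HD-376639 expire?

Natural term of HD-376639:
  Base: filing + 15 years → 27 October 2021.
  Prosecution Delay Deduction: −394 days → 28 September 2020.
Expiry of referenced patent HD-968873:
  Base: filing + 15 years → 28 June 2021.
  Marketing Approval Extension: 1793 days claimed exceeds the 955-day cap, so +955 days → 8 February 2024.
Terminal disclaimer: HD-376639 expires on the earlier of 28 September 2020 and 8 February 2024.

September 28, 2020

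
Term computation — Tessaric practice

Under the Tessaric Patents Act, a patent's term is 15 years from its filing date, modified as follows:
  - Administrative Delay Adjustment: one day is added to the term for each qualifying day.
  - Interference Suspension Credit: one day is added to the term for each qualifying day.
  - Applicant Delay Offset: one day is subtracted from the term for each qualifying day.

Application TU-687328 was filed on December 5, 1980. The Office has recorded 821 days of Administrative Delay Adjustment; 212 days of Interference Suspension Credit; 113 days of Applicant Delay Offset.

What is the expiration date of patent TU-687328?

Base term: filing date + 15 years → 5 December 1995.
Administrative Delay Adjustment: +821 days → 5 March 1998.
Interference Suspension Credit: +212 days → 3 October 1998.
Applicant Delay Offset: −113 days → 12 June 1998.

1998-06-12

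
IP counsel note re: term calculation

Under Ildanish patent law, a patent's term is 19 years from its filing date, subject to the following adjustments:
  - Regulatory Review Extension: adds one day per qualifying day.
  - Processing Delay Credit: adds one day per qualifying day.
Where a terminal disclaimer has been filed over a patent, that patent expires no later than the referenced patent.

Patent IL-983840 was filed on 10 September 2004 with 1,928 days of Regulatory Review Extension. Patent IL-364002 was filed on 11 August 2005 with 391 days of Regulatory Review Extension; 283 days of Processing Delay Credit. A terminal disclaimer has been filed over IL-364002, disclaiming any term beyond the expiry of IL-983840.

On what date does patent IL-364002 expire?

Natural term of IL-364002:
  Base: filing + 19 years → 11 August 2024.
  Regulatory Review Extension: +391 days → 6 September 2025.
  Processing Delay Credit: +283 days → 16 June 2026.
Expiry of referenced patent IL-983840:
  Base: filing + 19 years → 10 September 2023.
  Regulatory Review Extension: +1928 days → 20 December 2028.
Terminal disclaimer: IL-364002 expires on the earlier of 16 June 2026 and 20 December 2028.

2026-06-16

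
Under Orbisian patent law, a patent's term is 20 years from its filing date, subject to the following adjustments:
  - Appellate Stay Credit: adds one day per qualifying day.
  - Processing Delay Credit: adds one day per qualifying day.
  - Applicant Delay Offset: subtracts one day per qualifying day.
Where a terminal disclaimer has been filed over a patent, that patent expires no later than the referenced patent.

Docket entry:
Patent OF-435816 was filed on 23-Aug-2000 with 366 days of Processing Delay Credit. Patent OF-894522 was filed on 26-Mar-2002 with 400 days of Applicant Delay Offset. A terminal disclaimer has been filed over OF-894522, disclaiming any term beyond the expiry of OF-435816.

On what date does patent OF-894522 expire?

Natural term of OF-894522:
  Base: filing + 20 years → 26 March 2022.
  Applicant Delay Offset: −400 days → 19 February 2021.
Expiry of referenced patent OF-435816:
  Base: filing + 20 years → 23 August 2020.
  Processing Delay Credit: +366 days → 24 August 2021.
Terminal disclaimer: OF-894522 expires on the earlier of 19 February 2021 and 24 August 2021.

2021-02-19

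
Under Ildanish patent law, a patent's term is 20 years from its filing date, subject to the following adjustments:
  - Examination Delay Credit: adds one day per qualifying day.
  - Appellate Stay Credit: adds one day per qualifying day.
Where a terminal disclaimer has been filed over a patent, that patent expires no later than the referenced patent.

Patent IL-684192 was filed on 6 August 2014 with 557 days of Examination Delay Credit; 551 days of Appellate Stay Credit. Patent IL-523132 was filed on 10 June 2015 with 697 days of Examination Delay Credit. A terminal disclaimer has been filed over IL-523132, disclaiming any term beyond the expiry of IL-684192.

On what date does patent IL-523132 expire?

Natural term of IL-523132:
  Base: filing + 20 years → 10 June 2035.
  Examination Delay Credit: +697 days → 7 May 2037.
Expiry of referenced patent IL-684192:
  Base: filing + 20 years → 6 August 2034.
  Examination Delay Credit: +557 days → 14 February 2036.
  Appellate Stay Credit: +551 days → 18 August 2037.
Terminal disclaimer: IL-523132 expires on the earlier of 7 May 2037 and 18 August 2037.

May 7, 2037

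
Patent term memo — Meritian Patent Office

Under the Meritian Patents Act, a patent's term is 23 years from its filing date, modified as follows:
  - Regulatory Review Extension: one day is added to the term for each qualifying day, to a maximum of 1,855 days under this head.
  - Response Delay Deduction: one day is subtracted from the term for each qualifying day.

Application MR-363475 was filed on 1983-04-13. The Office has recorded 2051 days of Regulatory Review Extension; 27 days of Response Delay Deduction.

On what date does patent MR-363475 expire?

Base term: filing date + 23 years → 13 April 2006.
Regulatory Review Extension: 2051 days claimed exceeds the 1855-day cap, so +1855 days → 12 May 2011.
Response Delay Deduction: −27 days → 15 April 2011.

2011-04-15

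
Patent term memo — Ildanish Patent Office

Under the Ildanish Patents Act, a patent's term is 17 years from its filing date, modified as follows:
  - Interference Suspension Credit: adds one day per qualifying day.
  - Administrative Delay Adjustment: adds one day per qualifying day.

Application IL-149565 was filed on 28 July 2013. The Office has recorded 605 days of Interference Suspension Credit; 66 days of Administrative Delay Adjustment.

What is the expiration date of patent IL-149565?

Base term: filing date + 17 years → 28 July 2030.
Interference Suspension Credit: +605 days → 24 March 2032.
Administrative Delay Adjustment: +66 days → 29 May 2032.

May 29, 2032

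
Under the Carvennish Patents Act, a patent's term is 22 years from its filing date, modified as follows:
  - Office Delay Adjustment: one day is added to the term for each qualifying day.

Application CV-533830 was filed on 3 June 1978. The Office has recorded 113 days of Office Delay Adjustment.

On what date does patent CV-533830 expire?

Base term: filing date + 22 years → 3 June 2000.
Office Delay Adjustment: +113 days → 24 September 2000.

September 24, 2000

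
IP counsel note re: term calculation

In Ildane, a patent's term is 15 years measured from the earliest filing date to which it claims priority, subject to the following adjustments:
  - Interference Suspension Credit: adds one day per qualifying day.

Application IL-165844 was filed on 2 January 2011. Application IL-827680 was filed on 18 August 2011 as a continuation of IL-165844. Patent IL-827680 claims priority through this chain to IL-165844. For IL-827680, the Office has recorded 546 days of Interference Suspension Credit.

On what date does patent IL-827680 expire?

July 2, 2027

Earliest priority filing: 2 January 2011.
Base term: 2 January 2011 + 15 years → 2 January 2026.
Interference Suspension Credit: +546 days → 2 July 2027.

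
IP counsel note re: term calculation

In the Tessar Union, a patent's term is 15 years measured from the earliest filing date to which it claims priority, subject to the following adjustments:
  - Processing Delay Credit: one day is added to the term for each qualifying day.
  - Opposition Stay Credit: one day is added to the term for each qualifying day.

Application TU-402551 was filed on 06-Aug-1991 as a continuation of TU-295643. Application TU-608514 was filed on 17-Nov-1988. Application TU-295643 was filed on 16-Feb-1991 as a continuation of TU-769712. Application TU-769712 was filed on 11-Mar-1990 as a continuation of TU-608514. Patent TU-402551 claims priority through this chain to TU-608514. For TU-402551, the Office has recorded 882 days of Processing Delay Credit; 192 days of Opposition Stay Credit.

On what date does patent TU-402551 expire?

Earliest priority filing: 17 November 1988.
Base term: 17 November 1988 + 15 years → 17 November 2003.
Processing Delay Credit: +882 days → 17 April 2006.
Opposition Stay Credit: +192 days → 26 October 2006.

2006-10-26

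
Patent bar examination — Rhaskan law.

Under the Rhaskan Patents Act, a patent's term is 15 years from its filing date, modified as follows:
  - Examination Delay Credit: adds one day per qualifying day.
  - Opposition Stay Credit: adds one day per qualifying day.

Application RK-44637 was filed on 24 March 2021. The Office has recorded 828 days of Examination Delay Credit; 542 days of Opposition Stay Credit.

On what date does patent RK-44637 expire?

Base term: filing date + 15 years → 24 March 2036.
Examination Delay Credit: +828 days → 30 June 2038.
Opposition Stay Credit: +542 days → 24 December 2039.

2039-12-24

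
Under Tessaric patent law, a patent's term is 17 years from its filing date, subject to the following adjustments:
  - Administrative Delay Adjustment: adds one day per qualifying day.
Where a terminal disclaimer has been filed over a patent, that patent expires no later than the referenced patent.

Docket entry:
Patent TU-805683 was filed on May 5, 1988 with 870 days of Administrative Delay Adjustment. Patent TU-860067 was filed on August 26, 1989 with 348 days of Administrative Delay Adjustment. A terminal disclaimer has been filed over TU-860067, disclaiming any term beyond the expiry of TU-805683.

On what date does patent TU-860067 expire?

August 9, 2007

Natural term of TU-860067:
  Base: filing + 17 years → 26 August 2006.
  Administrative Delay Adjustment: +348 days → 9 August 2007.
Expiry of referenced patent TU-805683:
  Base: filing + 17 years → 5 May 2005.
  Administrative Delay Adjustment: +870 days → 22 September 2007.
Terminal disclaimer: TU-860067 expires on the earlier of 9 August 2007 and 22 September 2007.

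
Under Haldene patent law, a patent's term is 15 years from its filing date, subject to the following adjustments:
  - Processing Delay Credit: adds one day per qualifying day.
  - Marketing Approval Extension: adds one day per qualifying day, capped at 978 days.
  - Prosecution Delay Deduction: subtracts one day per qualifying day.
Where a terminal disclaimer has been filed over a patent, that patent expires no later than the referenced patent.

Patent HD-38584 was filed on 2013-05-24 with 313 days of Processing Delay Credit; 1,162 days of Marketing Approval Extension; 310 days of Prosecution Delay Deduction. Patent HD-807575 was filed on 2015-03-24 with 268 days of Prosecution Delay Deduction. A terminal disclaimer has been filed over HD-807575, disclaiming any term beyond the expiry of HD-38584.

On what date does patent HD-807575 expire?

Natural term of HD-807575:
  Base: filing + 15 years → 24 March 2030.
  Prosecution Delay Deduction: −268 days → 29 June 2029.
Expiry of referenced patent HD-38584:
  Base: filing + 15 years → 24 May 2028.
  Processing Delay Credit: +313 days → 2 April 2029.
  Marketing Approval Extension: 1162 days claimed exceeds the 978-day cap, so +978 days → 6 December 2031.
  Prosecution Delay Deduction: −310 days → 30 January 2031.
Terminal disclaimer: HD-807575 expires on the earlier of 29 June 2029 and 30 January 2031.

June 29, 2029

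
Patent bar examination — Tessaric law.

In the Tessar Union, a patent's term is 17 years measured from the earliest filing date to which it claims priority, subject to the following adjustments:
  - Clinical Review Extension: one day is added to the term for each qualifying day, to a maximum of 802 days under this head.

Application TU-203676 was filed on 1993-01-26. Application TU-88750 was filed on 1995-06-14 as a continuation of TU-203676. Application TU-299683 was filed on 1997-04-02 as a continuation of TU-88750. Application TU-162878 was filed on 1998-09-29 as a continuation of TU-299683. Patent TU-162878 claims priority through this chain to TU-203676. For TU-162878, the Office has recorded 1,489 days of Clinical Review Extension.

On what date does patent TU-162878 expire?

Earliest priority filing: 26 January 1993.
Base term: 26 January 1993 + 17 years → 26 January 2010.
Clinical Review Extension: 1489 days claimed exceeds the 802-day cap, so +802 days → 7 April 2012.

2012-04-07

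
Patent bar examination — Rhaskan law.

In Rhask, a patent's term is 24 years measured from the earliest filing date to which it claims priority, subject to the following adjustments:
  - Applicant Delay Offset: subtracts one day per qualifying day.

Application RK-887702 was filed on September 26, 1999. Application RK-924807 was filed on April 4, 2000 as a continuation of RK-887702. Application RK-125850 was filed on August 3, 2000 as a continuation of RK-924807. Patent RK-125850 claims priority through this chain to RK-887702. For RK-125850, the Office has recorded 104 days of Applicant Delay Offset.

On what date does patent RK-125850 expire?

Earliest priority filing: 26 September 1999.
Base term: 26 September 1999 + 24 years → 26 September 2023.
Applicant Delay Offset: −104 days → 14 June 2023.

2023-06-14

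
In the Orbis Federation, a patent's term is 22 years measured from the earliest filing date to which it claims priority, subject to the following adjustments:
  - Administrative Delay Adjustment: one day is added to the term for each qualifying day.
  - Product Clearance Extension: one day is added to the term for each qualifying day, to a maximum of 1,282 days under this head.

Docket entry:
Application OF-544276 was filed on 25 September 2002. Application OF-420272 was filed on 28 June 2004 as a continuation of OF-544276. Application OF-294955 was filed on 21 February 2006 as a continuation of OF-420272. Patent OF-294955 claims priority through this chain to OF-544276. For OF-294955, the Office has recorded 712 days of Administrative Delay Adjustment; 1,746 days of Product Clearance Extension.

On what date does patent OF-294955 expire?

March 12, 2030

Earliest priority filing: 25 September 2002.
Base term: 25 September 2002 + 22 years → 25 September 2024.
Administrative Delay Adjustment: +712 days → 7 September 2026.
Product Clearance Extension: 1746 days claimed exceeds the 1282-day cap, so +1282 days → 12 March 2030.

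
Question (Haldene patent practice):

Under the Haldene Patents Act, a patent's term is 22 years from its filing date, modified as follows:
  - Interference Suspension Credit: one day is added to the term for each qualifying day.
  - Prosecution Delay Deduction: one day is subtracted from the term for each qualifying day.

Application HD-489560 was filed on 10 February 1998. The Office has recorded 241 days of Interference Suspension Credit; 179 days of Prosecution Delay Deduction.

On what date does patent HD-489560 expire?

April 12, 2020

Base term: filing date + 22 years → 10 February 2020.
Interference Suspension Credit: +241 days → 8 October 2020.
Prosecution Delay Deduction: −179 days → 12 April 2020.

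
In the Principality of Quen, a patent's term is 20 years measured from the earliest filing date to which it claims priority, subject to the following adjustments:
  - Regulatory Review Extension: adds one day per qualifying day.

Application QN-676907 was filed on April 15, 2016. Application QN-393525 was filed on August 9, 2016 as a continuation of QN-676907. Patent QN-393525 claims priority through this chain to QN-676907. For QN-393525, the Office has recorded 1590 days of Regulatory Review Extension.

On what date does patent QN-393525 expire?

Earliest priority filing: 15 April 2016.
Base term: 15 April 2016 + 20 years → 15 April 2036.
Regulatory Review Extension: +1590 days → 22 August 2040.

August 22, 2040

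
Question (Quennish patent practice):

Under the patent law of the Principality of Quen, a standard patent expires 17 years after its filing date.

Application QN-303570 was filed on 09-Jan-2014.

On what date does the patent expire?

Filing date + 17 years → 9 January 2031.

2031-01-09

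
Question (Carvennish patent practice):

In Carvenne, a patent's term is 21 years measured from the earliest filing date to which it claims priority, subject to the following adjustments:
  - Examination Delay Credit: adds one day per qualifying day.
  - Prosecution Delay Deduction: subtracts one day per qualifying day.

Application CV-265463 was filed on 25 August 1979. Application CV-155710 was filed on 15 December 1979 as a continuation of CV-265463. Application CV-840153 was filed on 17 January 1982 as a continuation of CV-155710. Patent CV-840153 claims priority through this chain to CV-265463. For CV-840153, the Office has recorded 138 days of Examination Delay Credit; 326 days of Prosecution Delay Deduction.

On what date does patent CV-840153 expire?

2000-02-19

Earliest priority filing: 25 August 1979.
Base term: 25 August 1979 + 21 years → 25 August 2000.
Examination Delay Credit: +138 days → 10 January 2001.
Prosecution Delay Deduction: −326 days → 19 February 2000.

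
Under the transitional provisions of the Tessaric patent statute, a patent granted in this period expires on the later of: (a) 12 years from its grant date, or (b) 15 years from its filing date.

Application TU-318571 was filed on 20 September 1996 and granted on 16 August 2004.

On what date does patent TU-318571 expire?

(a) grant + 12 years → 16 August 2016.
(b) filing + 15 years → 20 September 2011.
Later of the two: 16 August 2016.

2016-08-16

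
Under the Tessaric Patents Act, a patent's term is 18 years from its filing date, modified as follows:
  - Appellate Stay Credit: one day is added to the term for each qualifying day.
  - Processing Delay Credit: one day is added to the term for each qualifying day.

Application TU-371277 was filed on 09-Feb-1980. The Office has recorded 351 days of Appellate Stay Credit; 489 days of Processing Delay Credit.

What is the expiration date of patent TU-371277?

Base term: filing date + 18 years → 9 February 1998.
Appellate Stay Credit: +351 days → 26 January 1999.
Processing Delay Credit: +489 days → 29 May 2000.

May 29, 2000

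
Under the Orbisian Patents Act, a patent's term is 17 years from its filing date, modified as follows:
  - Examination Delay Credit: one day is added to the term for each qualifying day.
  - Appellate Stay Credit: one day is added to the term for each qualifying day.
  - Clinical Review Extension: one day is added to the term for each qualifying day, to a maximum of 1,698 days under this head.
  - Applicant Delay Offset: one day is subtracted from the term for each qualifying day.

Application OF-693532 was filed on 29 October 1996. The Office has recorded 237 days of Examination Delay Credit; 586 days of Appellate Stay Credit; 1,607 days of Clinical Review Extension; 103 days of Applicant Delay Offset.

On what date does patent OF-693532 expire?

March 13, 2020

Base term: filing date + 17 years → 29 October 2013.
Examination Delay Credit: +237 days → 23 June 2014.
Appellate Stay Credit: +586 days → 30 January 2016.
Clinical Review Extension: 1607 days (within the 1698-day cap) → +1607 days → 24 June 2020.
Applicant Delay Offset: −103 days → 13 March 2020.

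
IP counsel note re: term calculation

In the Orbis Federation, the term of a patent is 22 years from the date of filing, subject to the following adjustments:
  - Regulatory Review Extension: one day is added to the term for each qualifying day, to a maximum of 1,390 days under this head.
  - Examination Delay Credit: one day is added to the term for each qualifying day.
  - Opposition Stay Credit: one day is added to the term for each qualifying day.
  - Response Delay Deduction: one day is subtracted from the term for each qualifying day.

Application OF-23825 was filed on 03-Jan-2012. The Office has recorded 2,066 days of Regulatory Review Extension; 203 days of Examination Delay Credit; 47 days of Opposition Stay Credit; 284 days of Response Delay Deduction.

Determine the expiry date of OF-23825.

2037-09-20

Base term: filing date + 22 years → 3 January 2034.
Regulatory Review Extension: 2066 days claimed exceeds the 1390-day cap, so +1390 days → 24 October 2037.
Examination Delay Credit: +203 days → 15 May 2038.
Opposition Stay Credit: +47 days → 1 July 2038.
Response Delay Deduction: −284 days → 20 September 2037.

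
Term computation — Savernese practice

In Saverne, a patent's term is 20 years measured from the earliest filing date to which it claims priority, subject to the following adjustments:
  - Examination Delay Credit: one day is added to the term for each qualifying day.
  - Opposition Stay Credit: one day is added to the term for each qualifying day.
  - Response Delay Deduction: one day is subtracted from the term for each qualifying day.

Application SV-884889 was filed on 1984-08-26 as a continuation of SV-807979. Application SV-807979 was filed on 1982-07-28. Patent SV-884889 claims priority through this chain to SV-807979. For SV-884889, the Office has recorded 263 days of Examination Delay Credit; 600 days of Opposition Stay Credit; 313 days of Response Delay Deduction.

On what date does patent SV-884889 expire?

January 29, 2004

Earliest priority filing: 28 July 1982.
Base term: 28 July 1982 + 20 years → 28 July 2002.
Examination Delay Credit: +263 days → 17 April 2003.
Opposition Stay Credit: +600 days → 7 December 2004.
Response Delay Deduction: −313 days → 29 January 2004.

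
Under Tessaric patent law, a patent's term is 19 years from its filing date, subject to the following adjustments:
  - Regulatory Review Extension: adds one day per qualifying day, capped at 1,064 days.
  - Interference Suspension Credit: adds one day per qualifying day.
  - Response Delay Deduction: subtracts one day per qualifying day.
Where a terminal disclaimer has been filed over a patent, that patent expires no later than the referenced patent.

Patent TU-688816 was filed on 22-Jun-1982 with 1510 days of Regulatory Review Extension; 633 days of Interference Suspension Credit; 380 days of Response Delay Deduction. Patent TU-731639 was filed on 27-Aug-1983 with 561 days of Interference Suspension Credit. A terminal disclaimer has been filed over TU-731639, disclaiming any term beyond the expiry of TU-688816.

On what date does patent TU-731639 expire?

Natural term of TU-731639:
  Base: filing + 19 years → 27 August 2002.
  Interference Suspension Credit: +561 days → 10 March 2004.
Expiry of referenced patent TU-688816:
  Base: filing + 19 years → 22 June 2001.
  Regulatory Review Extension: 1510 days claimed exceeds the 1064-day cap, so +1064 days → 21 May 2004.
  Interference Suspension Credit: +633 days → 13 February 2006.
  Response Delay Deduction: −380 days → 29 January 2005.
Terminal disclaimer: TU-731639 expires on the earlier of 10 March 2004 and 29 January 2005.

2004-03-10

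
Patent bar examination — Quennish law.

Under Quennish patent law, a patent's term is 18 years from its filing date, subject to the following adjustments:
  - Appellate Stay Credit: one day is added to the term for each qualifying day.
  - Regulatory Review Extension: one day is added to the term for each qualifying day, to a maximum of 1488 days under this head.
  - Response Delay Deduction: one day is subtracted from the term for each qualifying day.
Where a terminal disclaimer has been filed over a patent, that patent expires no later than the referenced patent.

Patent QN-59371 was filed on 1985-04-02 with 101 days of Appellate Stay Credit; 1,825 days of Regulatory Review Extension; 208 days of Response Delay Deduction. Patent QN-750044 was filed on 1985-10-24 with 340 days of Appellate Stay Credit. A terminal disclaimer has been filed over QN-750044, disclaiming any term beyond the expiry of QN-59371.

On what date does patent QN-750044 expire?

2004-09-28

Natural term of QN-750044:
  Base: filing + 18 years → 24 October 2003.
  Appellate Stay Credit: +340 days → 28 September 2004.
Expiry of referenced patent QN-59371:
  Base: filing + 18 years → 2 April 2003.
  Appellate Stay Credit: +101 days → 12 July 2003.
  Regulatory Review Extension: 1825 days claimed exceeds the 1488-day cap, so +1488 days → 8 August 2007.
  Response Delay Deduction: −208 days → 12 January 2007.
Terminal disclaimer: QN-750044 expires on the earlier of 28 September 2004 and 12 January 2007.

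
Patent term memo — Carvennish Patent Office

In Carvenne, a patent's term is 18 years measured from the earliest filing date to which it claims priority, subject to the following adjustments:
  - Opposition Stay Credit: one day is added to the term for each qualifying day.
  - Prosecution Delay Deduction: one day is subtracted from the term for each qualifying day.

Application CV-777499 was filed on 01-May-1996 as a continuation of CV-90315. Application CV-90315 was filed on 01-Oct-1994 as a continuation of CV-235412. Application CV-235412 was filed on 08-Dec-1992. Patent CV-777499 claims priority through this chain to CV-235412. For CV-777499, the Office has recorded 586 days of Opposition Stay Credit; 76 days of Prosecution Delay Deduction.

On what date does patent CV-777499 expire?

2012-05-01

Earliest priority filing: 8 December 1992.
Base term: 8 December 1992 + 18 years → 8 December 2010.
Opposition Stay Credit: +586 days → 16 July 2012.
Prosecution Delay Deduction: −76 days → 1 May 2012.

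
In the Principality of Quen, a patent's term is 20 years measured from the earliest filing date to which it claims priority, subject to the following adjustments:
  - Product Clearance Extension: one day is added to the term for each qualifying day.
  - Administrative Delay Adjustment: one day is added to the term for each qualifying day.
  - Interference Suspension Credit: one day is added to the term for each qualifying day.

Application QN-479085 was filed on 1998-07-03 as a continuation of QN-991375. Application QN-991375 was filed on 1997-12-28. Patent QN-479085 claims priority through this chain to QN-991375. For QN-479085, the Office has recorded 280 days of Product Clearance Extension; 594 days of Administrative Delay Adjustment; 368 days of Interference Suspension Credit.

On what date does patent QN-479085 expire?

2021-05-23

Earliest priority filing: 28 December 1997.
Base term: 28 December 1997 + 20 years → 28 December 2017.
Product Clearance Extension: +280 days → 4 October 2018.
Administrative Delay Adjustment: +594 days → 20 May 2020.
Interference Suspension Credit: +368 days → 23 May 2021.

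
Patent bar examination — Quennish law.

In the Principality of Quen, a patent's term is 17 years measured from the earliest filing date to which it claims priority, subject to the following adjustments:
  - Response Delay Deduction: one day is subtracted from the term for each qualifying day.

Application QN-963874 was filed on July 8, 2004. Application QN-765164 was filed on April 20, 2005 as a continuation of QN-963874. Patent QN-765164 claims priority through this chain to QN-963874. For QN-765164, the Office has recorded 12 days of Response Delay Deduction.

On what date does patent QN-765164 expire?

Earliest priority filing: 8 July 2004.
Base term: 8 July 2004 + 17 years → 8 July 2021.
Response Delay Deduction: −12 days → 26 June 2021.

2021-06-26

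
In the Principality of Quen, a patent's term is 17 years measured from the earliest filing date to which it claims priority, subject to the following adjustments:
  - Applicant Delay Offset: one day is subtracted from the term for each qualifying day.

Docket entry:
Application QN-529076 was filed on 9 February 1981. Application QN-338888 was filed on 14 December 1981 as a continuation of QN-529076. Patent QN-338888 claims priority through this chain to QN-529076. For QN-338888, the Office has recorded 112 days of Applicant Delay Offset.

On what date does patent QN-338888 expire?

Earliest priority filing: 9 February 1981.
Base term: 9 February 1981 + 17 years → 9 February 1998.
Applicant Delay Offset: −112 days → 20 October 1997.

October 20, 1997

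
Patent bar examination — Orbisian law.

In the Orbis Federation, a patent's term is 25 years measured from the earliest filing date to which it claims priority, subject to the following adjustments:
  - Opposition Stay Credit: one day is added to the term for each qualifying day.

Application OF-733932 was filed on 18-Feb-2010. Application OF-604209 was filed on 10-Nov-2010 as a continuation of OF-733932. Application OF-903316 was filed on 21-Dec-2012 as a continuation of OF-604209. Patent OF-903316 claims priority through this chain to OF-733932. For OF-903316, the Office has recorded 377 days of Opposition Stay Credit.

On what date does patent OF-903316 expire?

Earliest priority filing: 18 February 2010.
Base term: 18 February 2010 + 25 years → 18 February 2035.
Opposition Stay Credit: +377 days → 1 March 2036.

March 1, 2036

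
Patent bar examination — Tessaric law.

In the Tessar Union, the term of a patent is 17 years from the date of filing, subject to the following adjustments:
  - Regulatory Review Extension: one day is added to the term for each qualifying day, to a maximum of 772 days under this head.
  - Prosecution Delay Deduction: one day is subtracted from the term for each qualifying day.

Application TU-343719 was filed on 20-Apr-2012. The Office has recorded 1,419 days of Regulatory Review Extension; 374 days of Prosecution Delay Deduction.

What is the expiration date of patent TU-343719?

2030-05-23

Base term: filing date + 17 years → 20 April 2029.
Regulatory Review Extension: 1419 days claimed exceeds the 772-day cap, so +772 days → 1 June 2031.
Prosecution Delay Deduction: −374 days → 23 May 2030.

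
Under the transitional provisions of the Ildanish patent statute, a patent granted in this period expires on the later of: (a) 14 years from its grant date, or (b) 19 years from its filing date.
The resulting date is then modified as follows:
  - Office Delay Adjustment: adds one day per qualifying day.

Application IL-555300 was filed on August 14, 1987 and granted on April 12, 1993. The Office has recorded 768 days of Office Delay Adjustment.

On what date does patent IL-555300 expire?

2009-05-19

(a) grant + 14 years → 12 April 2007.
(b) filing + 19 years → 14 August 2006.
Later of the two: 12 April 2007.
Office Delay Adjustment: +768 days → 19 May 2009.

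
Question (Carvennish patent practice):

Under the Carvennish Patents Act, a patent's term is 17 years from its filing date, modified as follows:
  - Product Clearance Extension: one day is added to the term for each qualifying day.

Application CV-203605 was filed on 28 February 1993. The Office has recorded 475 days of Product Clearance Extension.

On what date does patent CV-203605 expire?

Base term: filing date + 17 years → 28 February 2010.
Product Clearance Extension: +475 days → 18 June 2011.

2011-06-18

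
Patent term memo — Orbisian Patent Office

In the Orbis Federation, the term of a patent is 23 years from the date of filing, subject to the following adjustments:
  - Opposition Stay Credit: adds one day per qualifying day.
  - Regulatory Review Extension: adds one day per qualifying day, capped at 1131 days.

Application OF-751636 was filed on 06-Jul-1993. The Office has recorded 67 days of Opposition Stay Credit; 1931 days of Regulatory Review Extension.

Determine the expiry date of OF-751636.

2019-10-17

Base term: filing date + 23 years → 6 July 2016.
Opposition Stay Credit: +67 days → 11 September 2016.
Regulatory Review Extension: 1931 days claimed exceeds the 1131-day cap, so +1131 days → 17 October 2019.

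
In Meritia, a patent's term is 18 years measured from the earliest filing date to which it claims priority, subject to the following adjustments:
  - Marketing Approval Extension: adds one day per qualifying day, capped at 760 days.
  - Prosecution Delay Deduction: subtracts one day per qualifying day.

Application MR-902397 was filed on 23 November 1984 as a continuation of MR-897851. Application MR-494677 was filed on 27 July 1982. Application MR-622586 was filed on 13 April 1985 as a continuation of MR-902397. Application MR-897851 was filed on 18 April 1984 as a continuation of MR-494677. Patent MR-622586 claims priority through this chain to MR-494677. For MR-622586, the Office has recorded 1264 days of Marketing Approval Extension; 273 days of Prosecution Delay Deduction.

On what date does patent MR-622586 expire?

Earliest priority filing: 27 July 1982.
Base term: 27 July 1982 + 18 years → 27 July 2000.
Marketing Approval Extension: 1264 days claimed exceeds the 760-day cap, so +760 days → 26 August 2002.
Prosecution Delay Deduction: −273 days → 26 November 2001.

2001-11-26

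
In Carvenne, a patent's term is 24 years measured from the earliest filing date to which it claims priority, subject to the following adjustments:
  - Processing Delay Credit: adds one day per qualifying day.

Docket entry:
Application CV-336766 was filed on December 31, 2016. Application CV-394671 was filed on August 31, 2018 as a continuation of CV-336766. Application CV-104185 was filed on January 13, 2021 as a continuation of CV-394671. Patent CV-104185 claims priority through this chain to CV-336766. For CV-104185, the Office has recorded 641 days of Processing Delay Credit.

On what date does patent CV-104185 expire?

2042-10-03

Earliest priority filing: 31 December 2016.
Base term: 31 December 2016 + 24 years → 31 December 2040.
Processing Delay Credit: +641 days → 3 October 2042.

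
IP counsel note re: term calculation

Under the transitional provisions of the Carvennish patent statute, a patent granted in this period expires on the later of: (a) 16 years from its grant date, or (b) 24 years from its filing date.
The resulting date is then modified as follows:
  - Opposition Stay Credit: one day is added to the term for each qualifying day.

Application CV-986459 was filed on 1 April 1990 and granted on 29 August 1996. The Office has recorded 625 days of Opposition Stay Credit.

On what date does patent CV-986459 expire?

December 17, 2015

(a) grant + 16 years → 29 August 2012.
(b) filing + 24 years → 1 April 2014.
Later of the two: 1 April 2014.
Opposition Stay Credit: +625 days → 17 December 2015.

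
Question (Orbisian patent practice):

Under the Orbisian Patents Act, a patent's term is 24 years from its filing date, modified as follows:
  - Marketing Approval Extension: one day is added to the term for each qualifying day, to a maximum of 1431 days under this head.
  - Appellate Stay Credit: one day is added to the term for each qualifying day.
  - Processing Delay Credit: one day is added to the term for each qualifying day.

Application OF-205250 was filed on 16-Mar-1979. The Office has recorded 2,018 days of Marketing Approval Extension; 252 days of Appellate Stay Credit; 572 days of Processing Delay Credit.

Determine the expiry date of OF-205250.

May 18, 2009

Base term: filing date + 24 years → 16 March 2003.
Marketing Approval Extension: 2018 days claimed exceeds the 1431-day cap, so +1431 days → 14 February 2007.
Appellate Stay Credit: +252 days → 24 October 2007.
Processing Delay Credit: +572 days → 18 May 2009.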